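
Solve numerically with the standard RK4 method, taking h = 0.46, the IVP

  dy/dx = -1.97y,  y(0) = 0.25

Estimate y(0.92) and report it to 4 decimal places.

RK4: k1 = f(x_n, y_n); k2 = f(x_n + h/2, y_n + (h/2)·k1); k3 = f(x_n + h/2, y_n + (h/2)·k2); k4 = f(x_n + h, y_n + h·k3); y_{n+1} = y_n + (h/6)·(k1 + 2k2 + 2k3 + k4).
x=0.000000, y=0.250000:
  k1 = f(0.000000, 0.250000) = -0.492500
  k2 = f(0.230000, 0.136725) = -0.269348
  k3 = f(0.230000, 0.188050) = -0.370458
  k4 = f(0.460000, 0.079589) = -0.156791
  y ← 0.250000 + (0.46/6)·(k1 + 2k2 + 2k3 + k4) = 0.102117
x=0.460000, y=0.102117:
  k1 = f(0.460000, 0.102117) = -0.201171
  k2 = f(0.690000, 0.055848) = -0.110021
  k3 = f(0.690000, 0.076813) = -0.151321
  k4 = f(0.920000, 0.032510) = -0.064044
  y ← 0.102117 + (0.46/6)·(k1 + 2k2 + 2k3 + k4) = 0.041712
y(0.92) ≈ 0.0417

0.0417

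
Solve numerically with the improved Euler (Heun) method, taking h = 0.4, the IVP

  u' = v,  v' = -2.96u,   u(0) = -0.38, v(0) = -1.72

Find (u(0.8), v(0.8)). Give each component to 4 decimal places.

Heun on (u,v): k1 = f(x_n, state_n); k2 = f(x_n + h, state_n + h·k1); state_{n+1} = state_n + (h/2)·(k1 + k2).
0.000000: (-0.380000, -1.720000)
  k1 = (-1.720000, 1.124800)
  predictor → (-1.068000, -1.270080)
  k2 = (-1.270080, 3.161280)
  → (-0.978016, -0.862784)
0.400000: (-0.978016, -0.862784)
  k1 = (-0.862784, 2.894927)
  predictor → (-1.323130, 0.295187)
  k2 = (0.295187, 3.916464)
  → (-1.091535, 0.499494)
(u(0.8), v(0.8)) ≈ (-1.0915, 0.4995)

-1.0915, 0.4995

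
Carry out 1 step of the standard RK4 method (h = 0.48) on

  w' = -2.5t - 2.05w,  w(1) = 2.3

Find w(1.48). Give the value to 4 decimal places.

-0.0975

RK4: k1 = f(t_n, w_n); k2 = f(t_n + h/2, w_n + (h/2)·k1); k3 = f(t_n + h/2, w_n + (h/2)·k2); k4 = f(t_n + h, w_n + h·k3); w_{n+1} = w_n + (h/6)·(k1 + 2k2 + 2k3 + k4).
t=1.000000, w=2.300000:
  k1 = f(1.000000, 2.300000) = -7.215000
  k2 = f(1.240000, 0.568400) = -4.265220
  k3 = f(1.240000, 1.276347) = -5.716512
  k4 = f(1.480000, -0.443926) = -2.789952
  w ← 2.300000 + (0.48/6)·(k1 + 2k2 + 2k3 + k4) = -0.097473
w(1.48) ≈ -0.0975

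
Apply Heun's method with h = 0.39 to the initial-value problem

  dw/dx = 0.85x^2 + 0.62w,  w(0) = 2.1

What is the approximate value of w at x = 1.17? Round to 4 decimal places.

4.8729

Heun: k1 = f(x_n, w_n); k2 = f(x_n + h, w_n + h·k1); w_{n+1} = w_n + (h/2)·(k1 + k2).
x=0.000000, w=2.100000:
  k1 = f(0.000000, 2.100000) = 1.302000
  k2 = f(0.390000, 2.607780) = 1.746109
  w ← 2.100000 + (0.39/2)·(1.302000 + 1.746109) = 2.694381
x=0.390000, w=2.694381:
  k1 = f(0.390000, 2.694381) = 1.799801
  k2 = f(0.780000, 3.396304) = 2.622848
  w ← 2.694381 + (0.39/2)·(1.799801 + 2.622848) = 3.556798
x=0.780000, w=3.556798:
  k1 = f(0.780000, 3.556798) = 2.722355
  k2 = f(1.170000, 4.618516) = 4.027045
  w ← 3.556798 + (0.39/2)·(2.722355 + 4.027045) = 4.872931
w(1.17) ≈ 4.8729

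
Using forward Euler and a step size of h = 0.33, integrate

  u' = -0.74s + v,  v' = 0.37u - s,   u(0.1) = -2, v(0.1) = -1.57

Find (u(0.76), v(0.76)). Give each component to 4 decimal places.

Euler on (u,v): u_{n+1} = u_n + h·u', v_{n+1} = v_n + h·v'.
0.100000: (-2.000000, -1.570000); f=(-1.644000, -0.840000) → (-2.542520, -1.847200)
0.430000: (-2.542520, -1.847200); f=(-2.165400, -1.370732) → (-3.257102, -2.299542)
(u(0.76), v(0.76)) ≈ (-3.2571, -2.2995)

-3.2571, -2.2995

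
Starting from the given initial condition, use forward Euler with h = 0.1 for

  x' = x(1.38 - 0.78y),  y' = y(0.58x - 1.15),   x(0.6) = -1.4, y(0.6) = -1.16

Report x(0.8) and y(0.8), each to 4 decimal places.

Euler on (x,y): x_{n+1} = x_n + h·x', y_{n+1} = y_n + h·y'.
0.600000: (-1.400000, -1.160000); f=(-3.198720, 2.275920) → (-1.719872, -0.932408)
0.700000: (-1.719872, -0.932408); f=(-3.624249, 2.002370) → (-2.082297, -0.732171)
(x(0.8), y(0.8)) ≈ (-2.0823, -0.7322)

-2.0823, -0.7322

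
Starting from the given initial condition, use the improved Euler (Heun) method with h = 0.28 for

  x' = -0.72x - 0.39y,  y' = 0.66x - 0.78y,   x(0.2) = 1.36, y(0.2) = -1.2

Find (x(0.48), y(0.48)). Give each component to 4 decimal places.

Heun on (x,y): k1 = f(s_n, state_n); k2 = f(s_n + h, state_n + h·k1); state_{n+1} = state_n + (h/2)·(k1 + k2).
0.200000: (1.360000, -1.200000)
  k1 = (-0.511200, 1.833600)
  predictor → (1.216864, -0.686592)
  k2 = (-0.608371, 1.338672)
  → (1.203260, -0.755882)
(x(0.48), y(0.48)) ≈ (1.2033, -0.7559)

1.2033, -0.7559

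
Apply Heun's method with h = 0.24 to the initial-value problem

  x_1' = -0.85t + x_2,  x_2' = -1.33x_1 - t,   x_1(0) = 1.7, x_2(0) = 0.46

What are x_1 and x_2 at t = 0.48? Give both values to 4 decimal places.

1.5436, -0.7520

Heun on (x_1,x_2): k1 = f(t_n, state_n); k2 = f(t_n + h, state_n + h·k1); state_{n+1} = state_n + (h/2)·(k1 + k2).
0.000000: (1.700000, 0.460000)
  k1 = (0.460000, -2.261000)
  predictor → (1.810400, -0.082640)
  k2 = (-0.286640, -2.647832)
  → (1.720803, -0.129060)
0.240000: (1.720803, -0.129060)
  k1 = (-0.333060, -2.528668)
  predictor → (1.640869, -0.735940)
  k2 = (-1.143940, -2.662356)
  → (1.543563, -0.751983)
(x_1(0.48), x_2(0.48)) ≈ (1.5436, -0.7520)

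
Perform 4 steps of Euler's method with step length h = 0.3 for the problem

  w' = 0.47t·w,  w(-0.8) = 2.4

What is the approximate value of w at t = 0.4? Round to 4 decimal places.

1.9505

Euler: w_{n+1} = w_n + h·f(t_n, w_n).
t=-0.800000, w=2.400000: f=-0.902400 → w ← 2.400000 + 0.3·(-0.902400) = 2.129280
t=-0.500000, w=2.129280: f=-0.500381 → w ← 2.129280 + 0.3·(-0.500381) = 1.979166
t=-0.200000, w=1.979166: f=-0.186042 → w ← 1.979166 + 0.3·(-0.186042) = 1.923353
t=0.100000, w=1.923353: f=0.090398 → w ← 1.923353 + 0.3·0.090398 = 1.950473
w(0.4) ≈ 1.9505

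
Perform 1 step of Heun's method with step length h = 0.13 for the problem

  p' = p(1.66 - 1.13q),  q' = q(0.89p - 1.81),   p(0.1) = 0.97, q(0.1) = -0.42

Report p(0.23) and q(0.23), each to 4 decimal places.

Heun on (p,q): k1 = f(t_n, state_n); k2 = f(t_n + h, state_n + h·k1); state_{n+1} = state_n + (h/2)·(k1 + k2).
0.100000: (0.970000, -0.420000)
  k1 = (2.070562, 0.397614)
  predictor → (1.239173, -0.368310)
  k2 = (2.572759, 0.260445)
  → (1.271816, -0.377226)
(p(0.23), q(0.23)) ≈ (1.2718, -0.3772)

1.2718, -0.3772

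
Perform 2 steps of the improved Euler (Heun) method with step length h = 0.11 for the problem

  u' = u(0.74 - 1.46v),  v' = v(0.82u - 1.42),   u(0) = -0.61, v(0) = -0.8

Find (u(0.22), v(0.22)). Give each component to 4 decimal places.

Heun on (u,v): k1 = f(t_n, state_n); k2 = f(t_n + h, state_n + h·k1); state_{n+1} = state_n + (h/2)·(k1 + k2).
0.000000: (-0.610000, -0.800000)
  k1 = (-1.163880, 1.536160)
  predictor → (-0.738027, -0.631022)
  k2 = (-1.226079, 1.277935)
  → (-0.741448, -0.645225)
0.110000: (-0.741448, -0.645225)
  k1 = (-1.247136, 1.308508)
  predictor → (-0.878633, -0.501289)
  k2 = (-1.293243, 1.072998)
  → (-0.881169, -0.514242)
(u(0.22), v(0.22)) ≈ (-0.8812, -0.5142)

-0.8812, -0.5142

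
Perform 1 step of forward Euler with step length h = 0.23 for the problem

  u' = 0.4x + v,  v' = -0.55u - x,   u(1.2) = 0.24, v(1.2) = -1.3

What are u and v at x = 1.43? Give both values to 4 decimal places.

0.0514, -1.6064

Euler on (u,v): u_{n+1} = u_n + h·u', v_{n+1} = v_n + h·v'.
1.200000: (0.240000, -1.300000); f=(-0.820000, -1.332000) → (0.051400, -1.606360)
(u(1.43), v(1.43)) ≈ (0.0514, -1.6064)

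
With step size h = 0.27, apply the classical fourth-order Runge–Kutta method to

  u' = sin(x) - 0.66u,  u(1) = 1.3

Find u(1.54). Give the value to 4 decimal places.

1.3410

RK4: k1 = f(x_n, u_n); k2 = f(x_n + h/2, u_n + (h/2)·k1); k3 = f(x_n + h/2, u_n + (h/2)·k2); k4 = f(x_n + h, u_n + h·k3); u_{n+1} = u_n + (h/6)·(k1 + 2k2 + 2k3 + k4).
x=1.000000, u=1.300000:
  k1 = f(1.000000, 1.300000) = -0.016529
  k2 = f(1.135000, 1.297769) = 0.050007
  k3 = f(1.135000, 1.306751) = 0.044079
  k4 = f(1.270000, 1.311901) = 0.089246
  u ← 1.300000 + (0.27/6)·(k1 + 2k2 + 2k3 + k4) = 1.311740
x=1.270000, u=1.311740:
  k1 = f(1.270000, 1.311740) = 0.089352
  k2 = f(1.405000, 1.323803) = 0.112578
  k3 = f(1.405000, 1.326938) = 0.110508
  k4 = f(1.540000, 1.341577) = 0.114085
  u ← 1.311740 + (0.27/6)·(k1 + 2k2 + 2k3 + k4) = 1.340972
u(1.54) ≈ 1.3410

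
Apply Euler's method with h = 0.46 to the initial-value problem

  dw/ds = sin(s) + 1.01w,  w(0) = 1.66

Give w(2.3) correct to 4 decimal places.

13.7183

Euler: w_{n+1} = w_n + h·f(s_n, w_n).
s=0.000000, w=1.660000: f=1.676600 → w ← 1.660000 + 0.46·1.676600 = 2.431236
s=0.460000, w=2.431236: f=2.899496 → w ← 2.431236 + 0.46·2.899496 = 3.765004
s=0.920000, w=3.765004: f=4.598256 → w ← 3.765004 + 0.46·4.598256 = 5.880202
s=1.380000, w=5.880202: f=6.920858 → w ← 5.880202 + 0.46·6.920858 = 9.063797
s=1.840000, w=9.063797: f=10.118418 → w ← 9.063797 + 0.46·10.118418 = 13.718269
w(2.3) ≈ 13.7183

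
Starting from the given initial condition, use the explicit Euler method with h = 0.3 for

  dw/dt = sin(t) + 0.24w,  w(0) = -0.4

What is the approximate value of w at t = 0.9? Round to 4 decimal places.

-0.2283

Euler: w_{n+1} = w_n + h·f(t_n, w_n).
t=0.000000, w=-0.400000: f=-0.096000 → w ← -0.400000 + 0.3·(-0.096000) = -0.428800
t=0.300000, w=-0.428800: f=0.192608 → w ← -0.428800 + 0.3·0.192608 = -0.371018
t=0.600000, w=-0.371018: f=0.475598 → w ← -0.371018 + 0.3·0.475598 = -0.228338
w(0.9) ≈ -0.2283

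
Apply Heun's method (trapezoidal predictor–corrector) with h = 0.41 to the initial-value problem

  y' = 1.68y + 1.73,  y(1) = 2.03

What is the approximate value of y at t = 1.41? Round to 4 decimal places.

Heun: k1 = f(t_n, y_n); k2 = f(t_n + h, y_n + h·k1); y_{n+1} = y_n + (h/2)·(k1 + k2).
t=1.000000, y=2.030000:
  k1 = f(1.000000, 2.030000) = 5.140400
  k2 = f(1.410000, 4.137564) = 8.681108
  y ← 2.030000 + (0.41/2)·(5.140400 + 8.681108) = 4.863409
y(1.41) ≈ 4.8634

4.8634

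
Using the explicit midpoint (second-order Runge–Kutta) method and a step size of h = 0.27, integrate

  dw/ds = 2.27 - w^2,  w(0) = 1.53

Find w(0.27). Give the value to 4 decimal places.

1.5187

Midpoint: k1 = f(s_n, w_n); k2 = f(s_n + h/2, w_n + (h/2)·k1); w_{n+1} = w_n + h·k2.
s=0.000000, w=1.530000:
  k1 = f(0.000000, 1.530000) = -0.070900
  k2 = f(0.135000, 1.520428) = -0.041703
  w ← 1.530000 + 0.27·(-0.041703) = 1.518740
w(0.27) ≈ 1.5187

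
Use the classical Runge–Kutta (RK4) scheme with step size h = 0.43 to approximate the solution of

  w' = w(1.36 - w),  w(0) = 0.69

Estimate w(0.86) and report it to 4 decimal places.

RK4: k1 = f(x_n, w_n); k2 = f(x_n + h/2, w_n + (h/2)·k1); k3 = f(x_n + h/2, w_n + (h/2)·k2); k4 = f(x_n + h, w_n + h·k3); w_{n+1} = w_n + (h/6)·(k1 + 2k2 + 2k3 + k4).
x=0.000000, w=0.690000:
  k1 = f(0.000000, 0.690000) = 0.462300
  k2 = f(0.215000, 0.789394) = 0.450433
  k3 = f(0.215000, 0.786843) = 0.450985
  k4 = f(0.430000, 0.883923) = 0.420815
  w ← 0.690000 + (0.43/6)·(k1 + 2k2 + 2k3 + k4) = 0.882493
x=0.430000, w=0.882493:
  k1 = f(0.430000, 0.882493) = 0.421397
  k2 = f(0.645000, 0.973093) = 0.376496
  k3 = f(0.645000, 0.963440) = 0.382062
  k4 = f(0.860000, 1.046780) = 0.327873
  w ← 0.882493 + (0.43/6)·(k1 + 2k2 + 2k3 + k4) = 1.044917
w(0.86) ≈ 1.0449

1.0449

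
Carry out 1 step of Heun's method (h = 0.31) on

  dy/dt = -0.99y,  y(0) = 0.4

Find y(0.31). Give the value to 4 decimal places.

Heun: k1 = f(t_n, y_n); k2 = f(t_n + h, y_n + h·k1); y_{n+1} = y_n + (h/2)·(k1 + k2).
t=0.000000, y=0.400000:
  k1 = f(0.000000, 0.400000) = -0.396000
  k2 = f(0.310000, 0.277240) = -0.274468
  y ← 0.400000 + (0.31/2)·(-0.396000 + (-0.274468)) = 0.296078
y(0.31) ≈ 0.2961

0.2961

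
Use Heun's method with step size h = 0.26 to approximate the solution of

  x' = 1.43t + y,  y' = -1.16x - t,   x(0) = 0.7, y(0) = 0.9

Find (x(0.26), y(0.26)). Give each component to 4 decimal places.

0.9549, 0.6198

Heun on (x,y): k1 = f(t_n, state_n); k2 = f(t_n + h, state_n + h·k1); state_{n+1} = state_n + (h/2)·(k1 + k2).
0.000000: (0.700000, 0.900000)
  k1 = (0.900000, -0.812000)
  predictor → (0.934000, 0.688880)
  k2 = (1.060680, -1.343440)
  → (0.954888, 0.619793)
(x(0.26), y(0.26)) ≈ (0.9549, 0.6198)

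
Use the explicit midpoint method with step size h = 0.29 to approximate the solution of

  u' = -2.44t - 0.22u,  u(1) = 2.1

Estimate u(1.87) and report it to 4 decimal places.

-1.0692

Midpoint: k1 = f(t_n, u_n); k2 = f(t_n + h/2, u_n + (h/2)·k1); u_{n+1} = u_n + h·k2.
t=1.000000, u=2.100000:
  k1 = f(1.000000, 2.100000) = -2.902000
  k2 = f(1.145000, 1.679210) = -3.163226
  u ← 2.100000 + 0.29·(-3.163226) = 1.182664
t=1.290000, u=1.182664:
  k1 = f(1.290000, 1.182664) = -3.407786
  k2 = f(1.435000, 0.688535) = -3.652878
  u ← 1.182664 + 0.29·(-3.652878) = 0.123330
t=1.580000, u=0.123330:
  k1 = f(1.580000, 0.123330) = -3.882333
  k2 = f(1.725000, -0.439608) = -4.112286
  u ← 0.123330 + 0.29·(-4.112286) = -1.069233
u(1.87) ≈ -1.0692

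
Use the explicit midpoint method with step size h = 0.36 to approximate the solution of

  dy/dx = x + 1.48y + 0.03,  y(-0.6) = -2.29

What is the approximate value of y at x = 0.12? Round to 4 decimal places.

Midpoint: k1 = f(x_n, y_n); k2 = f(x_n + h/2, y_n + (h/2)·k1); y_{n+1} = y_n + h·k2.
x=-0.600000, y=-2.290000:
  k1 = f(-0.600000, -2.290000) = -3.959200
  k2 = f(-0.420000, -3.002656) = -4.833931
  y ← -2.290000 + 0.36·(-4.833931) = -4.030215
x=-0.240000, y=-4.030215:
  k1 = f(-0.240000, -4.030215) = -6.174718
  k2 = f(-0.060000, -5.141664) = -7.639663
  y ← -4.030215 + 0.36·(-7.639663) = -6.780494
y(0.12) ≈ -6.7805

-6.7805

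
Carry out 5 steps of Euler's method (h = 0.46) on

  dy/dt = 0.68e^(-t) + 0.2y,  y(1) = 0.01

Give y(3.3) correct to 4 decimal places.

Euler: y_{n+1} = y_n + h·f(t_n, y_n).
t=1.000000, y=0.010000: f=0.252158 → y ← 0.010000 + 0.46·0.252158 = 0.125993
t=1.460000, y=0.125993: f=0.183119 → y ← 0.125993 + 0.46·0.183119 = 0.210228
t=1.920000, y=0.210228: f=0.141738 → y ← 0.210228 + 0.46·0.141738 = 0.275427
t=2.380000, y=0.275427: f=0.118020 → y ← 0.275427 + 0.46·0.118020 = 0.329716
t=2.840000, y=0.329716: f=0.105673 → y ← 0.329716 + 0.46·0.105673 = 0.378326
y(3.3) ≈ 0.3783

0.3783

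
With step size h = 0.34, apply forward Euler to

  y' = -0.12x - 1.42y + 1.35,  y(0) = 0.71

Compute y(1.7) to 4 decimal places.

0.8554

Euler: y_{n+1} = y_n + h·f(x_n, y_n).
x=0.000000, y=0.710000: f=0.341800 → y ← 0.710000 + 0.34·0.341800 = 0.826212
x=0.340000, y=0.826212: f=0.135979 → y ← 0.826212 + 0.34·0.135979 = 0.872445
x=0.680000, y=0.872445: f=0.029528 → y ← 0.872445 + 0.34·0.029528 = 0.882484
x=1.020000, y=0.882484: f=-0.025528 → y ← 0.882484 + 0.34·(-0.025528) = 0.873805
x=1.360000, y=0.873805: f=-0.054003 → y ← 0.873805 + 0.34·(-0.054003) = 0.855444
y(1.7) ≈ 0.8554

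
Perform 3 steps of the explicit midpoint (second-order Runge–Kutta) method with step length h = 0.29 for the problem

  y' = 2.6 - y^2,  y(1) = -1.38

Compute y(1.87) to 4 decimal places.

0.1545

Midpoint: k1 = f(t_n, y_n); k2 = f(t_n + h/2, y_n + (h/2)·k1); y_{n+1} = y_n + h·k2.
t=1.000000, y=-1.380000:
  k1 = f(1.000000, -1.380000) = 0.695600
  k2 = f(1.145000, -1.279138) = 0.963806
  y ← -1.380000 + 0.29·0.963806 = -1.100496
t=1.290000, y=-1.100496:
  k1 = f(1.290000, -1.100496) = 1.388908
  k2 = f(1.435000, -0.899105) = 1.791611
  y ← -1.100496 + 0.29·1.791611 = -0.580929
t=1.580000, y=-0.580929:
  k1 = f(1.580000, -0.580929) = 2.262521
  k2 = f(1.725000, -0.252864) = 2.536060
  y ← -0.580929 + 0.29·2.536060 = 0.154528
y(1.87) ≈ 0.1545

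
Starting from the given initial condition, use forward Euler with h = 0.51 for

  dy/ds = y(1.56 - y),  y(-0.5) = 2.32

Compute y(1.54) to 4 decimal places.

1.5582

Euler: y_{n+1} = y_n + h·f(s_n, y_n).
s=-0.500000, y=2.320000: f=-1.763200 → y ← 2.320000 + 0.51·(-1.763200) = 1.420768
s=0.010000, y=1.420768: f=0.197816 → y ← 1.420768 + 0.51·0.197816 = 1.521654
s=0.520000, y=1.521654: f=0.058349 → y ← 1.521654 + 0.51·0.058349 = 1.551412
s=1.030000, y=1.551412: f=0.013323 → y ← 1.551412 + 0.51·0.013323 = 1.558207
y(1.54) ≈ 1.5582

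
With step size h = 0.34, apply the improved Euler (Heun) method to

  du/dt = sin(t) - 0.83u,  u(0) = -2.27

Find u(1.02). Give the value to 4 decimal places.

-0.6212

Heun: k1 = f(t_n, u_n); k2 = f(t_n + h, u_n + h·k1); u_{n+1} = u_n + (h/2)·(k1 + k2).
t=0.000000, u=-2.270000:
  k1 = f(0.000000, -2.270000) = 1.884100
  k2 = f(0.340000, -1.629406) = 1.685894
  u ← -2.270000 + (0.34/2)·(1.884100 + 1.685894) = -1.663101
t=0.340000, u=-1.663101:
  k1 = f(0.340000, -1.663101) = 1.713861
  k2 = f(0.680000, -1.080388) = 1.525515
  u ← -1.663101 + (0.34/2)·(1.713861 + 1.525515) = -1.112407
t=0.680000, u=-1.112407:
  k1 = f(0.680000, -1.112407) = 1.552091
  k2 = f(1.020000, -0.584696) = 1.337406
  u ← -1.112407 + (0.34/2)·(1.552091 + 1.337406) = -0.621193
u(1.02) ≈ -0.6212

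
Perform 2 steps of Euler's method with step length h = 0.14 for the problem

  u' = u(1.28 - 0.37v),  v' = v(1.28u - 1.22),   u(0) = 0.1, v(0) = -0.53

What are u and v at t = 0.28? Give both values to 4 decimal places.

Euler on (u,v): u_{n+1} = u_n + h·u', v_{n+1} = v_n + h·v'.
0.000000: (0.100000, -0.530000); f=(0.147610, 0.578760) → (0.120665, -0.448974)
0.140000: (0.120665, -0.448974); f=(0.174497, 0.478403) → (0.145095, -0.381997)
(u(0.28), v(0.28)) ≈ (0.1451, -0.3820)

0.1451, -0.3820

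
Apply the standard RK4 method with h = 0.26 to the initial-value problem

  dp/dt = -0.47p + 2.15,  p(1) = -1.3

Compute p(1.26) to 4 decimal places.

RK4: k1 = f(t_n, p_n); k2 = f(t_n + h/2, p_n + (h/2)·k1); k3 = f(t_n + h/2, p_n + (h/2)·k2); k4 = f(t_n + h, p_n + h·k3); p_{n+1} = p_n + (h/6)·(k1 + 2k2 + 2k3 + k4).
t=1.000000, p=-1.300000:
  k1 = f(1.000000, -1.300000) = 2.761000
  k2 = f(1.130000, -0.941070) = 2.592303
  k3 = f(1.130000, -0.963001) = 2.602610
  k4 = f(1.260000, -0.623321) = 2.442961
  p ← -1.300000 + (0.26/6)·(k1 + 2k2 + 2k3 + k4) = -0.624269
p(1.26) ≈ -0.6243

-0.6243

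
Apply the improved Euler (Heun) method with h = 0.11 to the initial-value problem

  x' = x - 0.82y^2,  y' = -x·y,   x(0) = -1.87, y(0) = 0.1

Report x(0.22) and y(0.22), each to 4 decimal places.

Heun on (x,y): k1 = f(t_n, state_n); k2 = f(t_n + h, state_n + h·k1); state_{n+1} = state_n + (h/2)·(k1 + k2).
0.000000: (-1.870000, 0.100000)
  k1 = (-1.878200, 0.187000)
  predictor → (-2.076602, 0.120570)
  k2 = (-2.088522, 0.250376)
  → (-2.088170, 0.124056)
0.110000: (-2.088170, 0.124056)
  k1 = (-2.100789, 0.259049)
  predictor → (-2.319257, 0.152551)
  k2 = (-2.338339, 0.353805)
  → (-2.332322, 0.157763)
(x(0.22), y(0.22)) ≈ (-2.3323, 0.1578)

-2.3323, 0.1578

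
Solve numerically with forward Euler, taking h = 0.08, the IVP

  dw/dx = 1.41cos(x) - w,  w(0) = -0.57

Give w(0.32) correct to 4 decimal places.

-0.0133

Euler: w_{n+1} = w_n + h·f(x_n, w_n).
x=0.000000, w=-0.570000: f=1.980000 → w ← -0.570000 + 0.08·1.980000 = -0.411600
x=0.080000, w=-0.411600: f=1.817090 → w ← -0.411600 + 0.08·1.817090 = -0.266233
x=0.160000, w=-0.266233: f=1.658223 → w ← -0.266233 + 0.08·1.658223 = -0.133575
x=0.240000, w=-0.133575: f=1.503161 → w ← -0.133575 + 0.08·1.503161 = -0.013322
w(0.32) ≈ -0.0133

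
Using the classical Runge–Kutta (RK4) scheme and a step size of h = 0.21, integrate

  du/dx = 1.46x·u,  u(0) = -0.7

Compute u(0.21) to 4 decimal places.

RK4: k1 = f(x_n, u_n); k2 = f(x_n + h/2, u_n + (h/2)·k1); k3 = f(x_n + h/2, u_n + (h/2)·k2); k4 = f(x_n + h, u_n + h·k3); u_{n+1} = u_n + (h/6)·(k1 + 2k2 + 2k3 + k4).
x=0.000000, u=-0.700000:
  k1 = f(0.000000, -0.700000) = 0.000000
  k2 = f(0.105000, -0.700000) = -0.107310
  k3 = f(0.105000, -0.711268) = -0.109037
  k4 = f(0.210000, -0.722898) = -0.221640
  u ← -0.700000 + (0.21/6)·(k1 + 2k2 + 2k3 + k4) = -0.722902
u(0.21) ≈ -0.7229

-0.7229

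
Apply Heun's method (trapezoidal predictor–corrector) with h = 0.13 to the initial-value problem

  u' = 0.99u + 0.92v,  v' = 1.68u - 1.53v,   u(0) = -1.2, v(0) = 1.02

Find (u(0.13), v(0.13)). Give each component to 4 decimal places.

-1.2623, 0.5977

Heun on (u,v): k1 = f(s_n, state_n); k2 = f(s_n + h, state_n + h·k1); state_{n+1} = state_n + (h/2)·(k1 + k2).
0.000000: (-1.200000, 1.020000)
  k1 = (-0.249600, -3.576600)
  predictor → (-1.232448, 0.555042)
  k2 = (-0.709485, -2.919727)
  → (-1.262341, 0.597739)
(u(0.13), v(0.13)) ≈ (-1.2623, 0.5977)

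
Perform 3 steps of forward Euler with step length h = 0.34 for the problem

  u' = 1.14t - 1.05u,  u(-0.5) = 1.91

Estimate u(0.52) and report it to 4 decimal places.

0.4575

Euler: u_{n+1} = u_n + h·f(t_n, u_n).
t=-0.500000, u=1.910000: f=-2.575500 → u ← 1.910000 + 0.34·(-2.575500) = 1.034330
t=-0.160000, u=1.034330: f=-1.268446 → u ← 1.034330 + 0.34·(-1.268446) = 0.603058
t=0.180000, u=0.603058: f=-0.428011 → u ← 0.603058 + 0.34·(-0.428011) = 0.457534
u(0.52) ≈ 0.4575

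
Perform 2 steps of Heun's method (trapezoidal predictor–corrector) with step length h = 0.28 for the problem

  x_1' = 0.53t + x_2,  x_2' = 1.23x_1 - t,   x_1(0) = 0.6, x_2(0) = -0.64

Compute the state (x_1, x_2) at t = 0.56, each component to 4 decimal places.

Heun on (x_1,x_2): k1 = f(t_n, state_n); k2 = f(t_n + h, state_n + h·k1); state_{n+1} = state_n + (h/2)·(k1 + k2).
0.000000: (0.600000, -0.640000)
  k1 = (-0.640000, 0.738000)
  predictor → (0.420800, -0.433360)
  k2 = (-0.284960, 0.237584)
  → (0.470506, -0.503418)
0.280000: (0.470506, -0.503418)
  k1 = (-0.355018, 0.298722)
  predictor → (0.371100, -0.419776)
  k2 = (-0.122976, -0.103546)
  → (0.403586, -0.476094)
(x_1(0.56), x_2(0.56)) ≈ (0.4036, -0.4761)

0.4036, -0.4761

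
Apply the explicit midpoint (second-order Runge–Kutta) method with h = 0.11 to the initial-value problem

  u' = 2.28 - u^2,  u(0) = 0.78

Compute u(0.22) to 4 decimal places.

Midpoint: k1 = f(s_n, u_n); k2 = f(s_n + h/2, u_n + (h/2)·k1); u_{n+1} = u_n + h·k2.
s=0.000000, u=0.780000:
  k1 = f(0.000000, 0.780000) = 1.671600
  k2 = f(0.055000, 0.871938) = 1.519724
  u ← 0.780000 + 0.11·1.519724 = 0.947170
s=0.110000, u=0.947170:
  k1 = f(0.110000, 0.947170) = 1.382870
  k2 = f(0.165000, 1.023227) = 1.233006
  u ← 0.947170 + 0.11·1.233006 = 1.082800
u(0.22) ≈ 1.0828

1.0828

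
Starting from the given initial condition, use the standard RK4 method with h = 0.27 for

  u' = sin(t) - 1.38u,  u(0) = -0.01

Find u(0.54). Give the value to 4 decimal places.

RK4: k1 = f(t_n, u_n); k2 = f(t_n + h/2, u_n + (h/2)·k1); k3 = f(t_n + h/2, u_n + (h/2)·k2); k4 = f(t_n + h, u_n + h·k3); u_{n+1} = u_n + (h/6)·(k1 + 2k2 + 2k3 + k4).
t=0.000000, u=-0.010000:
  k1 = f(0.000000, -0.010000) = 0.013800
  k2 = f(0.135000, -0.008137) = 0.145819
  k3 = f(0.135000, 0.009686) = 0.121224
  k4 = f(0.270000, 0.022731) = 0.235363
  u ← -0.010000 + (0.27/6)·(k1 + 2k2 + 2k3 + k4) = 0.025246
t=0.270000, u=0.025246:
  k1 = f(0.270000, 0.025246) = 0.231892
  k2 = f(0.405000, 0.056552) = 0.315978
  k3 = f(0.405000, 0.067903) = 0.300312
  k4 = f(0.540000, 0.106331) = 0.367400
  u ← 0.025246 + (0.27/6)·(k1 + 2k2 + 2k3 + k4) = 0.107680
u(0.54) ≈ 0.1077

0.1077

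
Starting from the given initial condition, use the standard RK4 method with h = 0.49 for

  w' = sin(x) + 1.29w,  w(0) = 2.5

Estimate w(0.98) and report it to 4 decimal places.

RK4: k1 = f(x_n, w_n); k2 = f(x_n + h/2, w_n + (h/2)·k1); k3 = f(x_n + h/2, w_n + (h/2)·k2); k4 = f(x_n + h, w_n + h·k3); w_{n+1} = w_n + (h/6)·(k1 + 2k2 + 2k3 + k4).
x=0.000000, w=2.500000:
  k1 = f(0.000000, 2.500000) = 3.225000
  k2 = f(0.245000, 3.290125) = 4.486818
  k3 = f(0.245000, 3.599270) = 4.885615
  k4 = f(0.490000, 4.893951) = 6.783823
  w ← 2.500000 + (0.49/6)·(k1 + 2k2 + 2k3 + k4) = 4.848218
x=0.490000, w=4.848218:
  k1 = f(0.490000, 4.848218) = 6.724827
  k2 = f(0.735000, 6.495800) = 9.050170
  k3 = f(0.735000, 7.065509) = 9.785094
  k4 = f(0.980000, 9.642914) = 13.269857
  w ← 4.848218 + (0.49/6)·(k1 + 2k2 + 2k3 + k4) = 9.557544
w(0.98) ≈ 9.5575

9.5575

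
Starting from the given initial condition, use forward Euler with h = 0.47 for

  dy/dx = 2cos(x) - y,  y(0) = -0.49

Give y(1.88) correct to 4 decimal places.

Euler: y_{n+1} = y_n + h·f(x_n, y_n).
x=0.000000, y=-0.490000: f=2.490000 → y ← -0.490000 + 0.47·2.490000 = 0.680300
x=0.470000, y=0.680300: f=1.102837 → y ← 0.680300 + 0.47·1.102837 = 1.198633
x=0.940000, y=1.198633: f=-0.019057 → y ← 1.198633 + 0.47·(-0.019057) = 1.189676
x=1.410000, y=1.189676: f=-0.869468 → y ← 1.189676 + 0.47·(-0.869468) = 0.781027
y(1.88) ≈ 0.7810

0.7810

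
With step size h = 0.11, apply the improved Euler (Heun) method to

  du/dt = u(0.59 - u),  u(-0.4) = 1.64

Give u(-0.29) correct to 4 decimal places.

1.4766

Heun: k1 = f(t_n, u_n); k2 = f(t_n + h, u_n + h·k1); u_{n+1} = u_n + (h/2)·(k1 + k2).
t=-0.400000, u=1.640000:
  k1 = f(-0.400000, 1.640000) = -1.722000
  k2 = f(-0.290000, 1.450580) = -1.248340
  u ← 1.640000 + (0.11/2)·(-1.722000 + (-1.248340)) = 1.476631
u(-0.29) ≈ 1.4766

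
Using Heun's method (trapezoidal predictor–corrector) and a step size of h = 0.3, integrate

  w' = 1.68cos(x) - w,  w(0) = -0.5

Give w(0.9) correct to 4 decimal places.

0.6075

Heun: k1 = f(x_n, w_n); k2 = f(x_n + h, w_n + h·k1); w_{n+1} = w_n + (h/2)·(k1 + k2).
x=0.000000, w=-0.500000:
  k1 = f(0.000000, -0.500000) = 2.180000
  k2 = f(0.300000, 0.154000) = 1.450965
  w ← -0.500000 + (0.3/2)·(2.180000 + 1.450965) = 0.044645
x=0.300000, w=0.044645:
  k1 = f(0.300000, 0.044645) = 1.560321
  k2 = f(0.600000, 0.512741) = 0.873823
  w ← 0.044645 + (0.3/2)·(1.560321 + 0.873823) = 0.409766
x=0.600000, w=0.409766:
  k1 = f(0.600000, 0.409766) = 0.976798
  k2 = f(0.900000, 0.702806) = 0.341499
  w ← 0.409766 + (0.3/2)·(0.976798 + 0.341499) = 0.607511
w(0.9) ≈ 0.6075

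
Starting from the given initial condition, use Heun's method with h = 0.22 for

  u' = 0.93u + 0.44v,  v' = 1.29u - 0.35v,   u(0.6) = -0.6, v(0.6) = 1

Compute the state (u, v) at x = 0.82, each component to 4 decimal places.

-0.6406, 0.7586

Heun on (u,v): k1 = f(x_n, state_n); k2 = f(x_n + h, state_n + h·k1); state_{n+1} = state_n + (h/2)·(k1 + k2).
0.600000: (-0.600000, 1.000000)
  k1 = (-0.118000, -1.124000)
  predictor → (-0.625960, 0.752720)
  k2 = (-0.250946, -1.070940)
  → (-0.640584, 0.758557)
(u(0.82), v(0.82)) ≈ (-0.6406, 0.7586)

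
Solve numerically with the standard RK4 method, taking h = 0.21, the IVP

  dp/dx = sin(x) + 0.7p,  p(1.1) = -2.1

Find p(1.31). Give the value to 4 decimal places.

-2.2219

RK4: k1 = f(x_n, p_n); k2 = f(x_n + h/2, p_n + (h/2)·k1); k3 = f(x_n + h/2, p_n + (h/2)·k2); k4 = f(x_n + h, p_n + h·k3); p_{n+1} = p_n + (h/6)·(k1 + 2k2 + 2k3 + k4).
x=1.100000, p=-2.100000:
  k1 = f(1.100000, -2.100000) = -0.578793
  k2 = f(1.205000, -2.160773) = -0.578702
  k3 = f(1.205000, -2.160764) = -0.578695
  k4 = f(1.310000, -2.221526) = -0.588883
  p ← -2.100000 + (0.21/6)·(k1 + 2k2 + 2k3 + k4) = -2.221886
p(1.31) ≈ -2.2219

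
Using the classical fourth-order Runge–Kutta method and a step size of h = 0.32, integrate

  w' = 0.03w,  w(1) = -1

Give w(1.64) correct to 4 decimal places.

RK4: k1 = f(x_n, w_n); k2 = f(x_n + h/2, w_n + (h/2)·k1); k3 = f(x_n + h/2, w_n + (h/2)·k2); k4 = f(x_n + h, w_n + h·k3); w_{n+1} = w_n + (h/6)·(k1 + 2k2 + 2k3 + k4).
x=1.000000, w=-1.000000:
  k1 = f(1.000000, -1.000000) = -0.030000
  k2 = f(1.160000, -1.004800) = -0.030144
  k3 = f(1.160000, -1.004823) = -0.030145
  k4 = f(1.320000, -1.009646) = -0.030289
  w ← -1.000000 + (0.32/6)·(k1 + 2k2 + 2k3 + k4) = -1.009646
x=1.320000, w=-1.009646:
  k1 = f(1.320000, -1.009646) = -0.030289
  k2 = f(1.480000, -1.014493) = -0.030435
  k3 = f(1.480000, -1.014516) = -0.030435
  k4 = f(1.640000, -1.019386) = -0.030582
  w ← -1.009646 + (0.32/6)·(k1 + 2k2 + 2k3 + k4) = -1.019386
w(1.64) ≈ -1.0194

-1.0194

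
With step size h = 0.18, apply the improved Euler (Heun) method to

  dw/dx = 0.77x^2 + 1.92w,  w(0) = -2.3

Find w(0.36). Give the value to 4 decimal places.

-4.5272

Heun: k1 = f(x_n, w_n); k2 = f(x_n + h, w_n + h·k1); w_{n+1} = w_n + (h/2)·(k1 + k2).
x=0.000000, w=-2.300000:
  k1 = f(0.000000, -2.300000) = -4.416000
  k2 = f(0.180000, -3.094880) = -5.917222
  w ← -2.300000 + (0.18/2)·(-4.416000 + (-5.917222)) = -3.229990
x=0.180000, w=-3.229990:
  k1 = f(0.180000, -3.229990) = -6.176633
  k2 = f(0.360000, -4.341784) = -8.236433
  w ← -3.229990 + (0.18/2)·(-6.176633 + (-8.236433)) = -4.527166
w(0.36) ≈ -4.5272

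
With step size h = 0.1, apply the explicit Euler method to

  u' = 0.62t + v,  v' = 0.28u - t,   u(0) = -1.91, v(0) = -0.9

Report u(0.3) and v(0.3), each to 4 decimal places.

Euler on (u,v): u_{n+1} = u_n + h·u', v_{n+1} = v_n + h·v'.
0.000000: (-1.910000, -0.900000); f=(-0.900000, -0.534800) → (-2.000000, -0.953480)
0.100000: (-2.000000, -0.953480); f=(-0.891480, -0.660000) → (-2.089148, -1.019480)
0.200000: (-2.089148, -1.019480); f=(-0.895480, -0.784961) → (-2.178696, -1.097976)
(u(0.3), v(0.3)) ≈ (-2.1787, -1.0980)

-2.1787, -1.0980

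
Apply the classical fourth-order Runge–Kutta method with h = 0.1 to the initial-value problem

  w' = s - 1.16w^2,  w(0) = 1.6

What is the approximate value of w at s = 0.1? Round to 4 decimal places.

RK4: k1 = f(s_n, w_n); k2 = f(s_n + h/2, w_n + (h/2)·k1); k3 = f(s_n + h/2, w_n + (h/2)·k2); k4 = f(s_n + h, w_n + h·k3); w_{n+1} = w_n + (h/6)·(k1 + 2k2 + 2k3 + k4).
s=0.000000, w=1.600000:
  k1 = f(0.000000, 1.600000) = -2.969600
  k2 = f(0.050000, 1.451520) = -2.394016
  k3 = f(0.050000, 1.480299) = -2.491891
  k4 = f(0.100000, 1.350811) = -2.016640
  w ← 1.600000 + (0.1/6)·(k1 + 2k2 + 2k3 + k4) = 1.354032
w(0.1) ≈ 1.3540

1.3540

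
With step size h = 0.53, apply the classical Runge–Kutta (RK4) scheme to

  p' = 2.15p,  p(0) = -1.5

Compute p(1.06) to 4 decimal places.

RK4: k1 = f(x_n, p_n); k2 = f(x_n + h/2, p_n + (h/2)·k1); k3 = f(x_n + h/2, p_n + (h/2)·k2); k4 = f(x_n + h, p_n + h·k3); p_{n+1} = p_n + (h/6)·(k1 + 2k2 + 2k3 + k4).
x=0.000000, p=-1.500000:
  k1 = f(0.000000, -1.500000) = -3.225000
  k2 = f(0.265000, -2.354625) = -5.062444
  k3 = f(0.265000, -2.841548) = -6.109327
  k4 = f(0.530000, -4.737943) = -10.186578
  p ← -1.500000 + (0.53/6)·(k1 + 2k2 + 2k3 + k4) = -4.658369
x=0.530000, p=-4.658369:
  k1 = f(0.530000, -4.658369) = -10.015493
  k2 = f(0.795000, -7.312475) = -15.721821
  k3 = f(0.795000, -8.824651) = -18.973001
  k4 = f(1.060000, -14.714059) = -31.635228
  p ← -4.658369 + (0.53/6)·(k1 + 2k2 + 2k3 + k4) = -14.466934
p(1.06) ≈ -14.4669

-14.4669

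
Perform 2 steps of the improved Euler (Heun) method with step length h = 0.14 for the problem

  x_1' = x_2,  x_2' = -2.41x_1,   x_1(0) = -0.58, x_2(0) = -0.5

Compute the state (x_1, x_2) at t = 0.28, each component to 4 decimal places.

-0.6622, -0.0709

Heun on (x_1,x_2): k1 = f(t_n, state_n); k2 = f(t_n + h, state_n + h·k1); state_{n+1} = state_n + (h/2)·(k1 + k2).
0.000000: (-0.580000, -0.500000)
  k1 = (-0.500000, 1.397800)
  predictor → (-0.650000, -0.304308)
  k2 = (-0.304308, 1.566500)
  → (-0.636302, -0.292499)
0.140000: (-0.636302, -0.292499)
  k1 = (-0.292499, 1.533487)
  predictor → (-0.677251, -0.077811)
  k2 = (-0.077811, 1.632176)
  → (-0.662223, -0.070903)
(x_1(0.28), x_2(0.28)) ≈ (-0.6622, -0.0709)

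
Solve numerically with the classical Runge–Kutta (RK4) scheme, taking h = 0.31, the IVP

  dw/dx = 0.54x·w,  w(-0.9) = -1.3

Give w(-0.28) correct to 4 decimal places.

-1.0670

RK4: k1 = f(x_n, w_n); k2 = f(x_n + h/2, w_n + (h/2)·k1); k3 = f(x_n + h/2, w_n + (h/2)·k2); k4 = f(x_n + h, w_n + h·k3); w_{n+1} = w_n + (h/6)·(k1 + 2k2 + 2k3 + k4).
x=-0.900000, w=-1.300000:
  k1 = f(-0.900000, -1.300000) = 0.631800
  k2 = f(-0.745000, -1.202071) = 0.483593
  k3 = f(-0.745000, -1.225043) = 0.492835
  k4 = f(-0.590000, -1.147221) = 0.365505
  w ← -1.300000 + (0.31/6)·(k1 + 2k2 + 2k3 + k4) = -1.147575
x=-0.590000, w=-1.147575:
  k1 = f(-0.590000, -1.147575) = 0.365617
  k2 = f(-0.435000, -1.090904) = 0.256253
  k3 = f(-0.435000, -1.107856) = 0.260235
  k4 = f(-0.280000, -1.066902) = 0.161316
  w ← -1.147575 + (0.31/6)·(k1 + 2k2 + 2k3 + k4) = -1.066980
w(-0.28) ≈ -1.0670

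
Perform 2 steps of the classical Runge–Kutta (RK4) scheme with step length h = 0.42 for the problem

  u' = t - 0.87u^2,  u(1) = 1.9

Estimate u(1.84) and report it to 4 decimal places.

1.4110

RK4: k1 = f(t_n, u_n); k2 = f(t_n + h/2, u_n + (h/2)·k1); k3 = f(t_n + h/2, u_n + (h/2)·k2); k4 = f(t_n + h, u_n + h·k3); u_{n+1} = u_n + (h/6)·(k1 + 2k2 + 2k3 + k4).
t=1.000000, u=1.900000:
  k1 = f(1.000000, 1.900000) = -2.140700
  k2 = f(1.210000, 1.450453) = -0.620318
  k3 = f(1.210000, 1.769733) = -1.514801
  k4 = f(1.420000, 1.263783) = 0.030481
  u ← 1.900000 + (0.42/6)·(k1 + 2k2 + 2k3 + k4) = 1.453368
t=1.420000, u=1.453368:
  k1 = f(1.420000, 1.453368) = -0.417682
  k2 = f(1.630000, 1.365655) = 0.007439
  k3 = f(1.630000, 1.454930) = -0.211635
  k4 = f(1.840000, 1.364481) = 0.220226
  u ← 1.453368 + (0.42/6)·(k1 + 2k2 + 2k3 + k4) = 1.410959
u(1.84) ≈ 1.4110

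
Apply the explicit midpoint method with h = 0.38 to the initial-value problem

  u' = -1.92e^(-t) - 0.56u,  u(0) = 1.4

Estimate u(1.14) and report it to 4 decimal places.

Midpoint: k1 = f(t_n, u_n); k2 = f(t_n + h/2, u_n + (h/2)·k1); u_{n+1} = u_n + h·k2.
t=0.000000, u=1.400000:
  k1 = f(0.000000, 1.400000) = -2.704000
  k2 = f(0.190000, 0.886240) = -2.084056
  u ← 1.400000 + 0.38·(-2.084056) = 0.608059
t=0.380000, u=0.608059:
  k1 = f(0.380000, 0.608059) = -1.653527
  k2 = f(0.570000, 0.293889) = -1.250386
  u ← 0.608059 + 0.38·(-1.250386) = 0.132912
t=0.760000, u=0.132912:
  k1 = f(0.760000, 0.132912) = -0.972350
  k2 = f(0.950000, -0.051835) = -0.713515
  u ← 0.132912 + 0.38·(-0.713515) = -0.138224
u(1.14) ≈ -0.1382

-0.1382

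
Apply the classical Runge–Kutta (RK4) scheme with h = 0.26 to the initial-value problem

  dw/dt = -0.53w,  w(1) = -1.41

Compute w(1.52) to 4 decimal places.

RK4: k1 = f(t_n, w_n); k2 = f(t_n + h/2, w_n + (h/2)·k1); k3 = f(t_n + h/2, w_n + (h/2)·k2); k4 = f(t_n + h, w_n + h·k3); w_{n+1} = w_n + (h/6)·(k1 + 2k2 + 2k3 + k4).
t=1.000000, w=-1.410000:
  k1 = f(1.000000, -1.410000) = 0.747300
  k2 = f(1.130000, -1.312851) = 0.695811
  k3 = f(1.130000, -1.319545) = 0.699359
  k4 = f(1.260000, -1.228167) = 0.650928
  w ← -1.410000 + (0.26/6)·(k1 + 2k2 + 2k3 + k4) = -1.228495
t=1.260000, w=-1.228495:
  k1 = f(1.260000, -1.228495) = 0.651103
  k2 = f(1.390000, -1.143852) = 0.606242
  k3 = f(1.390000, -1.149684) = 0.609333
  k4 = f(1.520000, -1.070069) = 0.567137
  w ← -1.228495 + (0.26/6)·(k1 + 2k2 + 2k3 + k4) = -1.070355
w(1.52) ≈ -1.0704

-1.0704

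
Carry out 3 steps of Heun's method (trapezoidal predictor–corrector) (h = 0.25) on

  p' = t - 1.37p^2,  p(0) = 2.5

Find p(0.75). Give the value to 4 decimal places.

0.9201

Heun: k1 = f(t_n, p_n); k2 = f(t_n + h, p_n + h·k1); p_{n+1} = p_n + (h/2)·(k1 + k2).
t=0.000000, p=2.500000:
  k1 = f(0.000000, 2.500000) = -8.562500
  k2 = f(0.250000, 0.359375) = 0.073064
  p ← 2.500000 + (0.25/2)·(-8.562500 + 0.073064) = 1.438820
t=0.250000, p=1.438820:
  k1 = f(0.250000, 1.438820) = -2.586180
  k2 = f(0.500000, 0.792275) = -0.359950
  p ← 1.438820 + (0.25/2)·(-2.586180 + (-0.359950)) = 1.070554
t=0.500000, p=1.070554:
  k1 = f(0.500000, 1.070554) = -1.070138
  k2 = f(0.750000, 0.803020) = -0.133432
  p ← 1.070554 + (0.25/2)·(-1.070138 + (-0.133432)) = 0.920108
p(0.75) ≈ 0.9201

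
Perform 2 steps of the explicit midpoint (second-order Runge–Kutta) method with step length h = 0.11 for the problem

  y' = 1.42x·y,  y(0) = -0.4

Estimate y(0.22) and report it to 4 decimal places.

-0.4139

Midpoint: k1 = f(x_n, y_n); k2 = f(x_n + h/2, y_n + (h/2)·k1); y_{n+1} = y_n + h·k2.
x=0.000000, y=-0.400000:
  k1 = f(0.000000, -0.400000) = 0.000000
  k2 = f(0.055000, -0.400000) = -0.031240
  y ← -0.400000 + 0.11·(-0.031240) = -0.403436
x=0.110000, y=-0.403436:
  k1 = f(0.110000, -0.403436) = -0.063017
  k2 = f(0.165000, -0.406902) = -0.095337
  y ← -0.403436 + 0.11·(-0.095337) = -0.413923
y(0.22) ≈ -0.4139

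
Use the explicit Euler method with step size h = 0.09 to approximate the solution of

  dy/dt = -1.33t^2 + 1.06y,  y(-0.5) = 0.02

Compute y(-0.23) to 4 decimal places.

-0.0439

Euler: y_{n+1} = y_n + h·f(t_n, y_n).
t=-0.500000, y=0.020000: f=-0.311300 → y ← 0.020000 + 0.09·(-0.311300) = -0.008017
t=-0.410000, y=-0.008017: f=-0.232071 → y ← -0.008017 + 0.09·(-0.232071) = -0.028903
t=-0.320000, y=-0.028903: f=-0.166830 → y ← -0.028903 + 0.09·(-0.166830) = -0.043918
y(-0.23) ≈ -0.0439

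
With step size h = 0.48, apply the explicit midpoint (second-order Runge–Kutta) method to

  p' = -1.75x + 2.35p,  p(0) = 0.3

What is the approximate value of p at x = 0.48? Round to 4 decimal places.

Midpoint: k1 = f(x_n, p_n); k2 = f(x_n + h/2, p_n + (h/2)·k1); p_{n+1} = p_n + h·k2.
x=0.000000, p=0.300000:
  k1 = f(0.000000, 0.300000) = 0.705000
  k2 = f(0.240000, 0.469200) = 0.682620
  p ← 0.300000 + 0.48·0.682620 = 0.627658
p(0.48) ≈ 0.6277

0.6277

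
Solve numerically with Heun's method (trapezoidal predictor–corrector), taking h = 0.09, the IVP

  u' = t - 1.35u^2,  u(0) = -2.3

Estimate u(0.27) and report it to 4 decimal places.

Heun: k1 = f(t_n, u_n); k2 = f(t_n + h, u_n + h·k1); u_{n+1} = u_n + (h/2)·(k1 + k2).
t=0.000000, u=-2.300000:
  k1 = f(0.000000, -2.300000) = -7.141500
  k2 = f(0.090000, -2.942735) = -11.600581
  u ← -2.300000 + (0.09/2)·(-7.141500 + (-11.600581)) = -3.143394
t=0.090000, u=-3.143394:
  k1 = f(0.090000, -3.143394) = -13.249247
  k2 = f(0.180000, -4.335826) = -25.199171
  u ← -3.143394 + (0.09/2)·(-13.249247 + (-25.199171)) = -4.873572
t=0.180000, u=-4.873572:
  k1 = f(0.180000, -4.873572) = -31.884806
  k2 = f(0.270000, -7.743205) = -80.672250
  u ← -4.873572 + (0.09/2)·(-31.884806 + (-80.672250)) = -9.938640
u(0.27) ≈ -9.9386

-9.9386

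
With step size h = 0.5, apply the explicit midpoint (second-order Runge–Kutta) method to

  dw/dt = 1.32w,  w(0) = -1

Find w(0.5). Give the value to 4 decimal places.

Midpoint: k1 = f(t_n, w_n); k2 = f(t_n + h/2, w_n + (h/2)·k1); w_{n+1} = w_n + h·k2.
t=0.000000, w=-1.000000:
  k1 = f(0.000000, -1.000000) = -1.320000
  k2 = f(0.250000, -1.330000) = -1.755600
  w ← -1.000000 + 0.5·(-1.755600) = -1.877800
w(0.5) ≈ -1.8778

-1.8778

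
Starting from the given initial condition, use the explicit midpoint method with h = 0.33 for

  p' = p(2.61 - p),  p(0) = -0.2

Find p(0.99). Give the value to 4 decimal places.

Midpoint: k1 = f(t_n, p_n); k2 = f(t_n + h/2, p_n + (h/2)·k1); p_{n+1} = p_n + h·k2.
t=0.000000, p=-0.200000:
  k1 = f(0.000000, -0.200000) = -0.562000
  k2 = f(0.165000, -0.292730) = -0.849716
  p ← -0.200000 + 0.33·(-0.849716) = -0.480406
t=0.330000, p=-0.480406:
  k1 = f(0.330000, -0.480406) = -1.484651
  k2 = f(0.495000, -0.725374) = -2.419392
  p ← -0.480406 + 0.33·(-2.419392) = -1.278806
t=0.660000, p=-1.278806:
  k1 = f(0.660000, -1.278806) = -4.973028
  k2 = f(0.825000, -2.099355) = -9.886610
  p ← -1.278806 + 0.33·(-9.886610) = -4.541387
p(0.99) ≈ -4.5414

-4.5414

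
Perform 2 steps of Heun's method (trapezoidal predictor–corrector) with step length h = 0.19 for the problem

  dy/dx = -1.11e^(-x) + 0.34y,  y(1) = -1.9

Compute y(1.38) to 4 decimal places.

-2.3008

Heun: k1 = f(x_n, y_n); k2 = f(x_n + h, y_n + h·k1); y_{n+1} = y_n + (h/2)·(k1 + k2).
x=1.000000, y=-1.900000:
  k1 = f(1.000000, -1.900000) = -1.054346
  k2 = f(1.190000, -2.100326) = -1.051796
  y ← -1.900000 + (0.19/2)·(-1.054346 + (-1.051796)) = -2.100084
x=1.190000, y=-2.100084:
  k1 = f(1.190000, -2.100084) = -1.051714
  k2 = f(1.380000, -2.299909) = -1.061221
  y ← -2.100084 + (0.19/2)·(-1.051714 + (-1.061221)) = -2.300812
y(1.38) ≈ -2.3008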